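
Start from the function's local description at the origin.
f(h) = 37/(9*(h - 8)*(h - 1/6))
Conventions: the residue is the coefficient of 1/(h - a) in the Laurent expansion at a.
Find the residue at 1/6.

The residue is -74/141.

At the order-1 pole 1/6 set g(h) = (h - (1/6))*f(h) = 37/(9*(h - 8)).
Simple pole: residue = g(a) at a = 1/6, which is -74/141.


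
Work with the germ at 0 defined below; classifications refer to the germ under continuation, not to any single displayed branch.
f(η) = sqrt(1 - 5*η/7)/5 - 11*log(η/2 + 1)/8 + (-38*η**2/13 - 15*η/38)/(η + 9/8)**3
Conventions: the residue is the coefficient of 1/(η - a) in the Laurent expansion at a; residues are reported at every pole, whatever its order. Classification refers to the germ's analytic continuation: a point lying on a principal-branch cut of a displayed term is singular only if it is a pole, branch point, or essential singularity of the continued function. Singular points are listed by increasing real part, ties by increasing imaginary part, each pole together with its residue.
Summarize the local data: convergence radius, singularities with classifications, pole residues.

Radius of convergence at 0: 9/8.
At -2: a logarithmic branch point.
At -9/8: a pole of order 3; residue -38/13.
At 7/5: an algebraic (square-root) branch point.

Denominator factor (η + 9/8)^3: pole of order 3 at -9/8, modulus 9/8.
Branch term (1/5)*sqrt(1 - η/(7/5)): its argument vanishes at η = 7/5, a square-root branch point, modulus 7/5.
Branch term (-11/8)*log(1 - η/(-2)): its argument vanishes at η = -2, a logarithmic branch point, modulus 2.
The radius of convergence is the smallest modulus among the singular points: 9/8.
The branch terms are analytic at -9/8 and contribute nothing to the residue; only the rational part matters.
At the order-3 pole -9/8 set g(η) = (η - (-9/8))^3*(rational part) = -38*η**2/13 - 15*η/38.
Order-3 pole: residue = g''(a)/2; g''(-9/8) = -76/13, so the residue is -38/13.
List the singular points by increasing real part (a conjugate pair: the negative imaginary part first).


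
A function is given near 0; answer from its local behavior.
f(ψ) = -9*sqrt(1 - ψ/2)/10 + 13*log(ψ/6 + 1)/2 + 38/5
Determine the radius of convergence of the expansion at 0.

The radius of convergence is 2.

Branch term (-9/10)*sqrt(1 - ψ/(2)): its argument vanishes at ψ = 2, a square-root branch point, modulus 2.
Branch term (13/2)*log(1 - ψ/(-6)): its argument vanishes at ψ = -6, a logarithmic branch point, modulus 6.
The radius of convergence is the smallest modulus among the singular points: 2.


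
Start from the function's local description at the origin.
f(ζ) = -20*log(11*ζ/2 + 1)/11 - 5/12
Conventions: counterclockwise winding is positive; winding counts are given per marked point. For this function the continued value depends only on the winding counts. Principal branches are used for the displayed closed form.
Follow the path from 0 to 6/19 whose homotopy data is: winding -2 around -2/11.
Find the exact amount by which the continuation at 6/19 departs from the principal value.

The rational part is single-valued and drops out of the difference; each branch term changes only by its own monodromy.
(-20/11)*log(1 - ζ/(-2/11)): each positive loop around -2/11 adds 2*pi*i to the log, so winding -2 contributes (-20/11)*(-2)*2*pi*i = (80/11)*pi*i.
Summing the contributions at ζ = 6/19 gives (80/11)*pi*i.

Continued minus principal equals (80/11)*pi*i.


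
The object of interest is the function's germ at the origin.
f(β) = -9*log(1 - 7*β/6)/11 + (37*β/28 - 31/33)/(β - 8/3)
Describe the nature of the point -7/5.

Denominator factors: β - 8/3 = -61/15 at β = -7/5 — none vanishes.
Branch term log(1 - β/(6/7)): argument at -7/5 is 79/30, nonzero, so -7/5 is not its branch point (a point on a principal cut is still regular for the continued germ).
So the germ continues analytically to -7/5.

The point is a regular point.


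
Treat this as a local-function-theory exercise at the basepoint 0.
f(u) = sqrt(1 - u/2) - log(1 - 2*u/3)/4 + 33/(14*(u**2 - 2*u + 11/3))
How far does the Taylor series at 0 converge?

Denominator factor (u**2 - 2*u + 11/3): discriminant -32/3, complex-conjugate roots (1) + ((2/3)*sqrt(6))*i and (1) - ((2/3)*sqrt(6))*i; poles of order 1, moduli (1/3)*sqrt(33) and (1/3)*sqrt(33).
Branch term (1)*sqrt(1 - u/(2)): its argument vanishes at u = 2, a square-root branch point, modulus 2.
Branch term (-1/4)*log(1 - u/(3/2)): its argument vanishes at u = 3/2, a logarithmic branch point, modulus 3/2.
The radius of convergence is the smallest modulus among the singular points: 3/2.

The radius of convergence is 3/2.


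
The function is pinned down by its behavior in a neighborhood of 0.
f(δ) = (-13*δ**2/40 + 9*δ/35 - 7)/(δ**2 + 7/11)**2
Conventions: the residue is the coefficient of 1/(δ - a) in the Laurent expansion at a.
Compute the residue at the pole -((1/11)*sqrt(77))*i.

The residue is -((453/1120)*sqrt(77))*i.

The factor δ**2 + 7/11 splits as (δ - a)(δ - a') with a = -((1/11)*sqrt(77))*i, a' = ((1/11)*sqrt(77))*i. At the order-2 pole a set g(δ) = (δ - a)^2*f(δ) = [-13*δ**2/40 + 9*δ/35 - 7] / (δ - a')^2.
Order-2 pole: residue = g'(a); g'(-((1/11)*sqrt(77))*i) = -((453/1120)*sqrt(77))*i, so the residue is -((453/1120)*sqrt(77))*i.


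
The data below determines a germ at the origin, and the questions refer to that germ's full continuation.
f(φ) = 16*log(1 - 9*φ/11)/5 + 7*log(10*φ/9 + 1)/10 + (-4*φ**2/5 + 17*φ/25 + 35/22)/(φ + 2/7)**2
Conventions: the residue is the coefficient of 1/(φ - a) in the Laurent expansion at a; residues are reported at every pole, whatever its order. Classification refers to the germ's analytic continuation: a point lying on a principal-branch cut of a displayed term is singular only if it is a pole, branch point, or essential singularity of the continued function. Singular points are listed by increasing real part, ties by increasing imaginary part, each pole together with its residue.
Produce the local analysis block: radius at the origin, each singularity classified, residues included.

Radius of convergence at 0: 2/7.
At -9/10: a logarithmic branch point.
At -2/7: a pole of order 2; residue 199/175.
At 11/9: a logarithmic branch point.

Denominator factor (φ + 2/7)^2: pole of order 2 at -2/7, modulus 2/7.
Branch term (16/5)*log(1 - φ/(11/9)): its argument vanishes at φ = 11/9, a logarithmic branch point, modulus 11/9.
Branch term (7/10)*log(1 - φ/(-9/10)): its argument vanishes at φ = -9/10, a logarithmic branch point, modulus 9/10.
The radius of convergence is the smallest modulus among the singular points: 2/7.
The branch terms are analytic at -2/7 and contribute nothing to the residue; only the rational part matters.
At the order-2 pole -2/7 set g(φ) = (φ - (-2/7))^2*(rational part) = -4*φ**2/5 + 17*φ/25 + 35/22.
Order-2 pole: residue = g'(a); g'(-2/7) = 199/175, so the residue is 199/175.
List the singular points by increasing real part (a conjugate pair: the negative imaginary part first).


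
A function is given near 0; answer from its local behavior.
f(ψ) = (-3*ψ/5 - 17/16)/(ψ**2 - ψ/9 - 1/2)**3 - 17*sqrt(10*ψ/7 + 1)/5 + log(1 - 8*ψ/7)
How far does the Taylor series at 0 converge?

Denominator factor (ψ**2 - ψ/9 - 1/2)^3: discriminant 163/81, real irrational roots 1/18 + (1/18)*sqrt(163) and 1/18 - (1/18)*sqrt(163); poles of order 3, moduli 1/18 + (1/18)*sqrt(163) and -1/18 + (1/18)*sqrt(163).
Branch term (-17/5)*sqrt(1 - ψ/(-7/10)): its argument vanishes at ψ = -7/10, a square-root branch point, modulus 7/10.
Branch term (1)*log(1 - ψ/(7/8)): its argument vanishes at ψ = 7/8, a logarithmic branch point, modulus 7/8.
The radius of convergence is the smallest modulus among the singular points: -1/18 + (1/18)*sqrt(163).

The radius of convergence is -1/18 + (1/18)*sqrt(163).


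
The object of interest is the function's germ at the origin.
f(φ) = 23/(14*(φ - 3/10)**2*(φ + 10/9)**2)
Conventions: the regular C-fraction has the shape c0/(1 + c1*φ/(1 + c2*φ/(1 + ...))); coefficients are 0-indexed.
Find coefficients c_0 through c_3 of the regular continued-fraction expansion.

The regular C-fraction coefficients are [207/14, -73/15, -71/4380, 57558241/310980].

Taylor coefficients (expand at 0): a_0 = 207/14, a_1 = 5037/70, a_2 = 491901/1400, a_3 = 15747341/10500.
c0 = a_0 = 207/14. Peel one level at a time: if S = 1 + c*φ/S' with S'(0) = 1, then c is the φ-coefficient of S and S' = c*φ/(S - 1).
S_1 = c0/f = 1 + (-73/15)*φ + (-71/900)*φ^2 + ...; c1 = -73/15.
S_2 = c1*φ/(S_1 - 1) = 1 + (-71/4380)*φ + (57558241/19184400)*φ^2 + ...; c2 = -71/4380.
S_3 = c2*φ/(S_2 - 1) = 1 + (57558241/310980)*φ + ...; c3 = 57558241/310980.


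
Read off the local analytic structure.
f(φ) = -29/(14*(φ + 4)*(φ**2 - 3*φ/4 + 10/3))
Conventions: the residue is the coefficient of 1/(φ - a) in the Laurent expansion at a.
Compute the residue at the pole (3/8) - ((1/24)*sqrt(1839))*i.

The residue is (87/1876) - ((435/164284)*sqrt(1839))*i.


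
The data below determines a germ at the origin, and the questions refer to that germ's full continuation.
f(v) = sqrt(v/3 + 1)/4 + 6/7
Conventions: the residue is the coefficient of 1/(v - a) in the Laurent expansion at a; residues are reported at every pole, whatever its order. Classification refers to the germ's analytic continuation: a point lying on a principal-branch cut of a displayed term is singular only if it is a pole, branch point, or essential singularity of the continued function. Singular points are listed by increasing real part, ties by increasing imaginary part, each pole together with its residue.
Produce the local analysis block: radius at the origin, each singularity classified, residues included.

Radius of convergence at 0: 3.
At -3: an algebraic (square-root) branch point.

Branch term (1/4)*sqrt(1 - v/(-3)): its argument vanishes at v = -3, a square-root branch point, modulus 3.
The radius of convergence is the smallest modulus among the singular points: 3.


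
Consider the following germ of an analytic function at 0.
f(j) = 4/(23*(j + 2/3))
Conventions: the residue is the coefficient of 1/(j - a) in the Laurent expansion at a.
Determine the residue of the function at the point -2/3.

At the order-1 pole -2/3 set g(j) = (j - (-2/3))*f(j) = 4/23.
Simple pole: residue = g(a) at a = -2/3, which is 4/23.

The residue is 4/23.


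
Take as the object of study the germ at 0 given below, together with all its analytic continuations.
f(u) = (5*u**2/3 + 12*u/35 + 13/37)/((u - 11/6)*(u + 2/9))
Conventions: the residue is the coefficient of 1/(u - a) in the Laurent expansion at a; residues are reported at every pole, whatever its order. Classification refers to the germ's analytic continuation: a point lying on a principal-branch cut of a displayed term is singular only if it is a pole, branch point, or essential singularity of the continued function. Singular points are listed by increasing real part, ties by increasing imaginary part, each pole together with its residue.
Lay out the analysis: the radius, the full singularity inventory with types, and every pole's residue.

Denominator factor (u - 11/6): pole of order 1 at 11/6, modulus 11/6.
Denominator factor (u + 2/9): pole of order 1 at -2/9, modulus 2/9.
The radius of convergence is the smallest modulus among the singular points: 2/9.
At the order-1 pole -2/9 set g(u) = (u - (-2/9))*f(u) = (5*u**2/3 + 12*u/35 + 13/37)/(u - 11/6).
Simple pole: residue = g(a) at a = -2/9, which is -224978/1293705.
At the order-1 pole 11/6 set g(u) = (u - (11/6))*f(u) = (5*u**2/3 + 12*u/35 + 13/37)/(u + 2/9).
Simple pole: residue = g(a) at a = 11/6, which is 920527/287490.
List the singular points by increasing real part (a conjugate pair: the negative imaginary part first).

Radius of convergence at 0: 2/9.
At -2/9: a pole of order 1; residue -224978/1293705.
At 11/6: a pole of order 1; residue 920527/287490.


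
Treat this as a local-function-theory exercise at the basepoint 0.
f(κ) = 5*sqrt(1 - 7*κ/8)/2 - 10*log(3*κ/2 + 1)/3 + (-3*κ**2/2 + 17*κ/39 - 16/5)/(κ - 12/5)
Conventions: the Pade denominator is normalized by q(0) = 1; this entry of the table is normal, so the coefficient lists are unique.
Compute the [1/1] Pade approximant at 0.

The Pade approximant has numerator coefficients [23/6, -91200287/32071104]; denominator coefficients [1, 308497/411168].

Taylor coefficients needed (expand at 0): a_0 = 23/6, a_1 = -21415/3744, a_2 = 1542485/359424.
Write the denominator as Q(κ) = 1 + q1*κ. Requiring Q*f - P = O(κ^3) with deg P <= 1 kills the coefficients of κ^2..κ^2 in Q*f:
  κ^2: a_2 + q1*a_1 = 0, i.e. 1542485/359424 + (-21415/3744)*q1 = 0.
Solving this linear system: q1 = 308497/411168.
The numerator is Q*f truncated at degree 1: P0 = a_0 = 23/6; P1 = a_1 + q1*a_0 = -91200287/32071104.


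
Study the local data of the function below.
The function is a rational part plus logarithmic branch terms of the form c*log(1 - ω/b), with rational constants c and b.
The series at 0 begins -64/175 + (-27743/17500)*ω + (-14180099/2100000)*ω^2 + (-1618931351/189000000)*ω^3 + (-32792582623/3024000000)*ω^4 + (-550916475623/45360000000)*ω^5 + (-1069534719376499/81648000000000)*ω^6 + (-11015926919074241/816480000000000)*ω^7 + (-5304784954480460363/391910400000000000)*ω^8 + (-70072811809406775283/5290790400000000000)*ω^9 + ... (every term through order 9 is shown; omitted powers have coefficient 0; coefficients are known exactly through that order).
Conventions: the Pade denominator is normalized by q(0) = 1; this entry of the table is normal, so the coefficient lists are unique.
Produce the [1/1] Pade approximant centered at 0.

The Pade approximant has numerator coefficients [-64/175, -40206307/1456507500]; denominator coefficients [1, -14180099/3329160].

Taylor coefficients needed (read off): a_0 = -64/175, a_1 = -27743/17500, a_2 = -14180099/2100000.
Write the denominator as Q(ω) = 1 + q1*ω. Requiring Q*f - P = O(ω^3) with deg P <= 1 kills the coefficients of ω^2..ω^2 in Q*f:
  ω^2: a_2 + q1*a_1 = 0, i.e. -14180099/2100000 + (-27743/17500)*q1 = 0.
Solving this linear system: q1 = -14180099/3329160.
The numerator is Q*f truncated at degree 1: P0 = a_0 = -64/175; P1 = a_1 + q1*a_0 = -40206307/1456507500.


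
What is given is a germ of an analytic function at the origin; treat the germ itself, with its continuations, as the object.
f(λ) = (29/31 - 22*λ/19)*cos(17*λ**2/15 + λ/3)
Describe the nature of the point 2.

There is no denominator, hence no pole anywhere.
The factor cos(17*λ**2/15 + λ/3) is entire.
So the germ continues analytically to 2.

The point is a regular point.


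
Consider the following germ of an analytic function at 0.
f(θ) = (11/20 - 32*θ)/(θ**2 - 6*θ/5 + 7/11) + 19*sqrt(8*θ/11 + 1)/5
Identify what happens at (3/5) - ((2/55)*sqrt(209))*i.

The denominator factor θ**2 - 6*θ/5 + 7/11 vanishes at (3/5) - ((2/55)*sqrt(209))*i and appears to the power 1; the numerator there equals (-373/20) + ((64/55)*sqrt(209))*i, nonzero, and no other factor vanishes.
The branch terms are analytic at this point.
Hence a pole whose order is the multiplicity, 1.

The point is a pole of order 1.


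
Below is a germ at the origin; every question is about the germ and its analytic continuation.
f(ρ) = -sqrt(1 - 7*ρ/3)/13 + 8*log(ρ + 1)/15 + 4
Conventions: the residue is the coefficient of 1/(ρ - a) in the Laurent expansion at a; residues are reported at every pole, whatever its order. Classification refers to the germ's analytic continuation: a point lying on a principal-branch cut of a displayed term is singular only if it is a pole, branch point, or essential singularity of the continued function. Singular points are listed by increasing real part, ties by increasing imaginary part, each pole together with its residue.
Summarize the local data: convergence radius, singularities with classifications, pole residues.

Radius of convergence at 0: 3/7.
At -1: a logarithmic branch point.
At 3/7: an algebraic (square-root) branch point.

Branch term (8/15)*log(1 - ρ/(-1)): its argument vanishes at ρ = -1, a logarithmic branch point, modulus 1.
Branch term (-1/13)*sqrt(1 - ρ/(3/7)): its argument vanishes at ρ = 3/7, a square-root branch point, modulus 3/7.
The radius of convergence is the smallest modulus among the singular points: 3/7.
List the singular points by increasing real part (a conjugate pair: the negative imaginary part first).


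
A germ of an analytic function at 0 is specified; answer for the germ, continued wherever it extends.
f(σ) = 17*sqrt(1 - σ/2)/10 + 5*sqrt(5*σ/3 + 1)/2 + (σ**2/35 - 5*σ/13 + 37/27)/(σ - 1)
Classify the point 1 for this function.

The point is a pole of order 1.

The denominator factor σ - 1 vanishes at 1 and appears to the power 1; the numerator there equals 12461/12285, nonzero, and no other factor vanishes.
The branch terms are analytic at this point.
Hence a pole whose order is the multiplicity, 1.


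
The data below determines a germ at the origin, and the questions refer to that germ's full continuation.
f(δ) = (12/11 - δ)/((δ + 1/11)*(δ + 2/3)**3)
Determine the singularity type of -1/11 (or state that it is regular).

The denominator factor δ + 1/11 vanishes at -1/11 and appears to the power 1; the numerator there equals 13/11, nonzero, and no other factor vanishes.
Hence a pole whose order is the multiplicity, 1.

The point is a pole of order 1.


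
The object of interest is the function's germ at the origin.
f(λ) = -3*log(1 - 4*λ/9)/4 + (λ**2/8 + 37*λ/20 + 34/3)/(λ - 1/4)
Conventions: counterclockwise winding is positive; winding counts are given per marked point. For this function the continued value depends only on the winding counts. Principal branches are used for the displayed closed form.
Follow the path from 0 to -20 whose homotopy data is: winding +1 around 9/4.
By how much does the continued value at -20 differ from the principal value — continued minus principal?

Continued minus principal equals -(3/2)*pi*i.

The rational part is single-valued and drops out of the difference; each branch term changes only by its own monodromy.
(-3/4)*log(1 - λ/(9/4)): each positive loop around 9/4 adds 2*pi*i to the log, so winding +1 contributes (-3/4)*(1)*2*pi*i = -(3/2)*pi*i.
Summing the contributions at λ = -20 gives -(3/2)*pi*i.


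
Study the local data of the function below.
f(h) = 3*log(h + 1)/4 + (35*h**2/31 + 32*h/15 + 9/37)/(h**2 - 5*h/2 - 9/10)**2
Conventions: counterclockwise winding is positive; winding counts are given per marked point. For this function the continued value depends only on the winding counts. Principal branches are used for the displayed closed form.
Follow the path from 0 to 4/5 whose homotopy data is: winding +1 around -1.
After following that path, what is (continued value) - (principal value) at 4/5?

Continued minus principal equals (3/2)*pi*i.

The rational part is single-valued and drops out of the difference; each branch term changes only by its own monodromy.
(3/4)*log(1 - h/(-1)): each positive loop around -1 adds 2*pi*i to the log, so winding +1 contributes (3/4)*(1)*2*pi*i = (3/2)*pi*i.
Summing the contributions at h = 4/5 gives (3/2)*pi*i.


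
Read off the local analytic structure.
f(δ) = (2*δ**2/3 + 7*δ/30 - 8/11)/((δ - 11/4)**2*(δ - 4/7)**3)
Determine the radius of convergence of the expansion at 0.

The radius of convergence is 4/7.

Denominator factor (δ - 11/4)^2: pole of order 2 at 11/4, modulus 11/4.
Denominator factor (δ - 4/7)^3: pole of order 3 at 4/7, modulus 4/7.
The radius of convergence is the smallest modulus among the singular points: 4/7.


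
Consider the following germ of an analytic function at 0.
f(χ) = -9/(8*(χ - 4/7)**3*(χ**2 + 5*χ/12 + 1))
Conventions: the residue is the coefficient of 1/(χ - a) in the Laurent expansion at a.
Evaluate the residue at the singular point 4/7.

At the order-3 pole 4/7 set g(χ) = (χ - (4/7))^3*f(χ) = -9/(8*(χ**2 + 5*χ/12 + 1)).
Order-3 pole: residue = g''(a)/2; g''(4/7) = -396806067/778688000, so the residue is -396806067/1557376000.

The residue is -396806067/1557376000.


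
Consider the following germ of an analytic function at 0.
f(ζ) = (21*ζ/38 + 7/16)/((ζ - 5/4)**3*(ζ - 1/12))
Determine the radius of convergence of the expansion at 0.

Denominator factor (ζ - 1/12): pole of order 1 at 1/12, modulus 1/12.
Denominator factor (ζ - 5/4)^3: pole of order 3 at 5/4, modulus 5/4.
The radius of convergence is the smallest modulus among the singular points: 1/12.

The radius of convergence is 1/12.


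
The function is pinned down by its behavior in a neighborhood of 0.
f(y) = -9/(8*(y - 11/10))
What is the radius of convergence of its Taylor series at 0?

Denominator factor (y - 11/10): pole of order 1 at 11/10, modulus 11/10.
The radius of convergence is the smallest modulus among the singular points: 11/10.

The radius of convergence is 11/10.


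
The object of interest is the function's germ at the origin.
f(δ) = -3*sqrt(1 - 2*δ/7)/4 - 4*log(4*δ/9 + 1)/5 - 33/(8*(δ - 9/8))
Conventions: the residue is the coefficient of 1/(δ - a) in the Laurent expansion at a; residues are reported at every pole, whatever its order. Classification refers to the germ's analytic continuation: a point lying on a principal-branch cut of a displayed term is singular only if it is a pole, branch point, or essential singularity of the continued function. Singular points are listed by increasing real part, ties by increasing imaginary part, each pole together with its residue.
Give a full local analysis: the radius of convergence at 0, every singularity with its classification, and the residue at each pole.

Denominator factor (δ - 9/8): pole of order 1 at 9/8, modulus 9/8.
Branch term (-3/4)*sqrt(1 - δ/(7/2)): its argument vanishes at δ = 7/2, a square-root branch point, modulus 7/2.
Branch term (-4/5)*log(1 - δ/(-9/4)): its argument vanishes at δ = -9/4, a logarithmic branch point, modulus 9/4.
The radius of convergence is the smallest modulus among the singular points: 9/8.
The branch terms are analytic at 9/8 and contribute nothing to the residue; only the rational part matters.
At the order-1 pole 9/8 set g(δ) = (δ - (9/8))*(rational part) = -33/8.
Simple pole: residue = g(a) at a = 9/8, which is -33/8.
List the singular points by increasing real part (a conjugate pair: the negative imaginary part first).

Radius of convergence at 0: 9/8.
At -9/4: a logarithmic branch point.
At 9/8: a pole of order 1; residue -33/8.
At 7/2: an algebraic (square-root) branch point.


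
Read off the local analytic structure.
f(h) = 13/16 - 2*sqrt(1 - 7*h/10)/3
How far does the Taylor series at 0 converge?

Branch term (-2/3)*sqrt(1 - h/(10/7)): its argument vanishes at h = 10/7, a square-root branch point, modulus 10/7.
The radius of convergence is the smallest modulus among the singular points: 10/7.

The radius of convergence is 10/7.


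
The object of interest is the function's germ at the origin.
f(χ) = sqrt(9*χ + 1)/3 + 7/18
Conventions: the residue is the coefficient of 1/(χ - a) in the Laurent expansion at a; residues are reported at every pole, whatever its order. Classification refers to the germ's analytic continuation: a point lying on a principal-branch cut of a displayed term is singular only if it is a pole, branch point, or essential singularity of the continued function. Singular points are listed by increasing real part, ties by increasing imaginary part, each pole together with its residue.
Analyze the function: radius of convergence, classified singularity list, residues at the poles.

Radius of convergence at 0: 1/9.
At -1/9: an algebraic (square-root) branch point.

Branch term (1/3)*sqrt(1 - χ/(-1/9)): its argument vanishes at χ = -1/9, a square-root branch point, modulus 1/9.
The radius of convergence is the smallest modulus among the singular points: 1/9.


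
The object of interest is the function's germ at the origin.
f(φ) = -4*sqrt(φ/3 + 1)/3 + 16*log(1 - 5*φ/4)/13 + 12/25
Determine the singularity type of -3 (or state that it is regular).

The term (-4/3)*sqrt(1 - φ/(-3)) has argument 1 - -3/(-3) = 0 at -3: a square-root (algebraic, two-sheeted) branch point; the remaining terms are analytic or single-valued there.

The point is an algebraic (square-root) branch point.


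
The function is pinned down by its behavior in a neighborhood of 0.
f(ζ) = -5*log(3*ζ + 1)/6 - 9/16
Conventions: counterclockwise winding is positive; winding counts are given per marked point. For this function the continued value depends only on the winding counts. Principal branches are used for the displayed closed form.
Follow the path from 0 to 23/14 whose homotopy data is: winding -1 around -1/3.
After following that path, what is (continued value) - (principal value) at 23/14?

Continued minus principal equals (5/3)*pi*i.

The rational part is single-valued and drops out of the difference; each branch term changes only by its own monodromy.
(-5/6)*log(1 - ζ/(-1/3)): each positive loop around -1/3 adds 2*pi*i to the log, so winding -1 contributes (-5/6)*(-1)*2*pi*i = (5/3)*pi*i.
Summing the contributions at ζ = 23/14 gives (5/3)*pi*i.


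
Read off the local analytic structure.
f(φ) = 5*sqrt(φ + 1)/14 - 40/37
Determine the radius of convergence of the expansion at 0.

The radius of convergence is 1.

Branch term (5/14)*sqrt(1 - φ/(-1)): its argument vanishes at φ = -1, a square-root branch point, modulus 1.
The radius of convergence is the smallest modulus among the singular points: 1.


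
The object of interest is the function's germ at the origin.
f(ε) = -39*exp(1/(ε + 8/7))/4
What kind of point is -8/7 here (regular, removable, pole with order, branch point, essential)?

The exponent 1/(ε - (-8/7)) has a pole at -8/7, so exp(1/(ε - (-8/7))) takes every nonzero value near it: an essential singularity (not a pole of any order).

The point is an essential singularity.


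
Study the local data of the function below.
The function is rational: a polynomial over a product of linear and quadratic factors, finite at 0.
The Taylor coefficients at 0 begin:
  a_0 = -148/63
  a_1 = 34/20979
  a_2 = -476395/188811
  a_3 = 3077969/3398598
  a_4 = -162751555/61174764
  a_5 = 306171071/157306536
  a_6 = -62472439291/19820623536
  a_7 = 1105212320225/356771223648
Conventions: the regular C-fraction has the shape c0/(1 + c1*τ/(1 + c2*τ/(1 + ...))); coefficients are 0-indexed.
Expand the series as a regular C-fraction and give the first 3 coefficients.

Taylor coefficients (read off): a_0 = -148/63, a_1 = 34/20979, a_2 = -476395/188811.
c0 = a_0 = -148/63. Peel one level at a time: if S = 1 + c*τ/S' with S'(0) = 1, then c is the τ-coefficient of S and S' = c*τ/(S - 1).
S_1 = c0/f = 1 + (17/24642)*τ + (-108697411/101204694)*τ^2 + ...; c1 = 17/24642.
S_2 = c1*τ/(S_1 - 1) = 1 + (108697411/69819)*τ + ...; c2 = 108697411/69819.

The regular C-fraction coefficients are [-148/63, 17/24642, 108697411/69819].


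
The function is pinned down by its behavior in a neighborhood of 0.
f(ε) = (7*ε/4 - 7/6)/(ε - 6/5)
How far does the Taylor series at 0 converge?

The radius of convergence is 6/5.

Denominator factor (ε - 6/5): pole of order 1 at 6/5, modulus 6/5.
The radius of convergence is the smallest modulus among the singular points: 6/5.


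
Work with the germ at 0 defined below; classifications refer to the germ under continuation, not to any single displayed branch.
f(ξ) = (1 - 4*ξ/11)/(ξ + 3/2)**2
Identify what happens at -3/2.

The denominator factor ξ + 3/2 vanishes at -3/2 and appears to the power 2; the numerator there equals 17/11, nonzero, and no other factor vanishes.
Hence a pole whose order is the multiplicity, 2.

The point is a pole of order 2.


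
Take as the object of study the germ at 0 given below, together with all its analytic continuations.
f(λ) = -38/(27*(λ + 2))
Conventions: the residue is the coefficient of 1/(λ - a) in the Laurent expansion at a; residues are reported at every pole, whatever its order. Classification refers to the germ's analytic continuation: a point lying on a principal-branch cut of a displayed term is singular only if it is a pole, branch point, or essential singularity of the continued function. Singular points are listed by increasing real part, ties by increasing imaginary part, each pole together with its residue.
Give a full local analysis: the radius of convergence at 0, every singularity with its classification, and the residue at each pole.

Denominator factor (λ + 2): pole of order 1 at -2, modulus 2.
The radius of convergence is the smallest modulus among the singular points: 2.
At the order-1 pole -2 set g(λ) = (λ - (-2))*f(λ) = -38/27.
Simple pole: residue = g(a) at a = -2, which is -38/27.

Radius of convergence at 0: 2.
At -2: a pole of order 1; residue -38/27.


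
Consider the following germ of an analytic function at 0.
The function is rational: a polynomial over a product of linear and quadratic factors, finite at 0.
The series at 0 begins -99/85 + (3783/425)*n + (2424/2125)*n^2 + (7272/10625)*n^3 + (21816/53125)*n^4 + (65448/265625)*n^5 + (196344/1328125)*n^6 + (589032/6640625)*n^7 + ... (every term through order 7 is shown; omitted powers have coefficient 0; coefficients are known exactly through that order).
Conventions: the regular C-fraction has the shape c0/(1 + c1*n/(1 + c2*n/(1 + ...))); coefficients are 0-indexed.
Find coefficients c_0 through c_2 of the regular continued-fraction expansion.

Taylor coefficients (read off): a_0 = -99/85, a_1 = 3783/425, a_2 = 2424/2125.
c0 = a_0 = -99/85. Peel one level at a time: if S = 1 + c*n/S' with S'(0) = 1, then c is the n-coefficient of S and S' = c*n/(S - 1).
S_1 = c0/f = 1 + (1261/165)*n + (323357/5445)*n^2 + ...; c1 = 1261/165.
S_2 = c1*n/(S_1 - 1) = 1 + (-323357/41613)*n + ...; c2 = -323357/41613.

The regular C-fraction coefficients are [-99/85, 1261/165, -323357/41613].


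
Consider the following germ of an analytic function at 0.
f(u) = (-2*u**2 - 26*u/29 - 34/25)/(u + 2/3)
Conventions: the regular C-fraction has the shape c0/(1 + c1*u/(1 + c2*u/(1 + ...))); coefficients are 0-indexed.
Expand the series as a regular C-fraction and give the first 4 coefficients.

The regular C-fraction coefficients are [-51/25, 829/986, 984275/408697, -77017939/32638559].

Taylor coefficients (expand at 0): a_0 = -51/25, a_1 = 2487/1450, a_2 = -16161/2900, a_3 = 48483/5800.
c0 = a_0 = -51/25. Peel one level at a time: if S = 1 + c*u/S' with S'(0) = 1, then c is the u-coefficient of S and S' = c*u/(S - 1).
S_1 = c0/f = 1 + (829/986)*u + (-984275/486098)*u^2 + ...; c1 = 829/986.
S_2 = c1*u/(S_1 - 1) = 1 + (984275/408697)*u + (3905575/687241)*u^2 + ...; c2 = 984275/408697.
S_3 = c2*u/(S_2 - 1) = 1 + (-77017939/32638559)*u + ...; c3 = -77017939/32638559.


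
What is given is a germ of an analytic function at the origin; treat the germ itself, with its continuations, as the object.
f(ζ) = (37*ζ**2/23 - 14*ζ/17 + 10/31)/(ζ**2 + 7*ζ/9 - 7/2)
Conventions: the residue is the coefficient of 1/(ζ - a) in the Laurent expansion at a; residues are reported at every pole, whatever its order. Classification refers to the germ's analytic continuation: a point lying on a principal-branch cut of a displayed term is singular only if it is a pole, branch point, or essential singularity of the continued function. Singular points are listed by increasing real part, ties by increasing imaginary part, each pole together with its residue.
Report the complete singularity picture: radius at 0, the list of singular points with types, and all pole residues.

Denominator factor (ζ**2 + 7*ζ/9 - 7/2): discriminant 1183/81, real irrational roots -7/18 + (13/18)*sqrt(7) and -7/18 - (13/18)*sqrt(7); poles of order 1, moduli -7/18 + (13/18)*sqrt(7) and 7/18 + (13/18)*sqrt(7).
The radius of convergence is the smallest modulus among the singular points: -7/18 + (13/18)*sqrt(7).
The factor ζ**2 + 7*ζ/9 - 7/2 splits as (ζ - a)(ζ - a') with a = -7/18 - (13/18)*sqrt(7), a' = -7/18 + (13/18)*sqrt(7). At the order-1 pole a set g(ζ) = (ζ - a)*f(ζ) = [37*ζ**2/23 - 14*ζ/17 + 10/31] / (ζ - a').
Simple pole: residue = g(a) at a = -7/18 - (13/18)*sqrt(7), which is -7301/7038 - (6636835/9927099)*sqrt(7).
The factor ζ**2 + 7*ζ/9 - 7/2 splits as (ζ - a)(ζ - a') with a = -7/18 + (13/18)*sqrt(7), a' = -7/18 - (13/18)*sqrt(7). At the order-1 pole a set g(ζ) = (ζ - a)*f(ζ) = [37*ζ**2/23 - 14*ζ/17 + 10/31] / (ζ - a').
Simple pole: residue = g(a) at a = -7/18 + (13/18)*sqrt(7), which is -7301/7038 + (6636835/9927099)*sqrt(7).
List the singular points by increasing real part (a conjugate pair: the negative imaginary part first).

Radius of convergence at 0: -7/18 + (13/18)*sqrt(7).
At -7/18 - (13/18)*sqrt(7): a pole of order 1; residue -7301/7038 - (6636835/9927099)*sqrt(7).
At -7/18 + (13/18)*sqrt(7): a pole of order 1; residue -7301/7038 + (6636835/9927099)*sqrt(7).


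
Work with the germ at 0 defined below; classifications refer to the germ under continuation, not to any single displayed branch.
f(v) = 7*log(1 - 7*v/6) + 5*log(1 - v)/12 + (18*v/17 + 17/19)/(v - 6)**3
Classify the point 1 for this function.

The point is a logarithmic branch point.

The term (5/12)*log(1 - v/(1)) has argument 1 - 1/(1) = 0 at 1: a logarithmic (infinitely-sheeted) branch point; the remaining terms are analytic or single-valued there.


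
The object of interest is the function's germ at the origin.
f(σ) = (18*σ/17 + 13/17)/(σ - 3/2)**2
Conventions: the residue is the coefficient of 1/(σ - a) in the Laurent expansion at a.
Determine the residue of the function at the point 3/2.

The residue is 18/17.

At the order-2 pole 3/2 set g(σ) = (σ - (3/2))^2*f(σ) = 18*σ/17 + 13/17.
Order-2 pole: residue = g'(a); g'(3/2) = 18/17, so the residue is 18/17.


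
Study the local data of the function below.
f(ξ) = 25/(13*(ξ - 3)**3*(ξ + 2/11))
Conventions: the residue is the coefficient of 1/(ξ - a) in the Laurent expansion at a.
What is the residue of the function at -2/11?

At the order-1 pole -2/11 set g(ξ) = (ξ - (-2/11))*f(ξ) = 25/(13*(ξ - 3)**3).
Simple pole: residue = g(a) at a = -2/11, which is -1331/22295.

The residue is -1331/22295.


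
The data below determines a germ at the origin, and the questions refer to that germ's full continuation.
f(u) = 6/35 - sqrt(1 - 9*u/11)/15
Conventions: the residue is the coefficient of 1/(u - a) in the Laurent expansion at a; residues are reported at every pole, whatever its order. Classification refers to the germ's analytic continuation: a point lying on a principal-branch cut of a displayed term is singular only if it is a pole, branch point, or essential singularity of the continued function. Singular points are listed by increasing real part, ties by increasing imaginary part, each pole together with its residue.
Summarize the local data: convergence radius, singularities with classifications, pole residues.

Radius of convergence at 0: 11/9.
At 11/9: an algebraic (square-root) branch point.

Branch term (-1/15)*sqrt(1 - u/(11/9)): its argument vanishes at u = 11/9, a square-root branch point, modulus 11/9.
The radius of convergence is the smallest modulus among the singular points: 11/9.


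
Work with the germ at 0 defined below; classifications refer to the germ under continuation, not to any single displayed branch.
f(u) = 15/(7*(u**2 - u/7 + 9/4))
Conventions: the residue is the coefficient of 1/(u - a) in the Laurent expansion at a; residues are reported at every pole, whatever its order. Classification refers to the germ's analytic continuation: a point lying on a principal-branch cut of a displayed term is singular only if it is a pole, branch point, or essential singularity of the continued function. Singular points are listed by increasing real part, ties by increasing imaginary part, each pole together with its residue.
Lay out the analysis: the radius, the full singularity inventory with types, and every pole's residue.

Radius of convergence at 0: 3/2.
At (1/14) - ((1/7)*sqrt(110))*i: a pole of order 1; residue ((3/44)*sqrt(110))*i.
At (1/14) + ((1/7)*sqrt(110))*i: a pole of order 1; residue -((3/44)*sqrt(110))*i.

Denominator factor (u**2 - u/7 + 9/4): discriminant -440/49, complex-conjugate roots (1/14) + ((1/7)*sqrt(110))*i and (1/14) - ((1/7)*sqrt(110))*i; poles of order 1, moduli 3/2 and 3/2.
The radius of convergence is the smallest modulus among the singular points: 3/2.
The factor u**2 - u/7 + 9/4 splits as (u - a)(u - a') with a = (1/14) - ((1/7)*sqrt(110))*i, a' = (1/14) + ((1/7)*sqrt(110))*i. At the order-1 pole a set g(u) = (u - a)*f(u) = [15/7] / (u - a').
Simple pole: residue = g(a) at a = (1/14) - ((1/7)*sqrt(110))*i, which is ((3/44)*sqrt(110))*i.
The factor u**2 - u/7 + 9/4 splits as (u - a)(u - a') with a = (1/14) + ((1/7)*sqrt(110))*i, a' = (1/14) - ((1/7)*sqrt(110))*i. At the order-1 pole a set g(u) = (u - a)*f(u) = [15/7] / (u - a').
Simple pole: residue = g(a) at a = (1/14) + ((1/7)*sqrt(110))*i, which is -((3/44)*sqrt(110))*i.
List the singular points by increasing real part (a conjugate pair: the negative imaginary part first).


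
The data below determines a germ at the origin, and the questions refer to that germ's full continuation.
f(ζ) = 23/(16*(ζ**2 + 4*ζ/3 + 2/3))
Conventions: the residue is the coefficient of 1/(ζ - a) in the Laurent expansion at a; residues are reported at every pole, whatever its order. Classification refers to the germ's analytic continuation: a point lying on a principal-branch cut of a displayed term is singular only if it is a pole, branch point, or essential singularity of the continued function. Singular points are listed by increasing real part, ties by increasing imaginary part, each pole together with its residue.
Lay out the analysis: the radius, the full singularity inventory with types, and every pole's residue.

Denominator factor (ζ**2 + 4*ζ/3 + 2/3): discriminant -8/9, complex-conjugate roots (-2/3) + ((1/3)*sqrt(2))*i and (-2/3) - ((1/3)*sqrt(2))*i; poles of order 1, moduli (1/3)*sqrt(6) and (1/3)*sqrt(6).
The radius of convergence is the smallest modulus among the singular points: (1/3)*sqrt(6).
The factor ζ**2 + 4*ζ/3 + 2/3 splits as (ζ - a)(ζ - a') with a = (-2/3) - ((1/3)*sqrt(2))*i, a' = (-2/3) + ((1/3)*sqrt(2))*i. At the order-1 pole a set g(ζ) = (ζ - a)*f(ζ) = [23/16] / (ζ - a').
Simple pole: residue = g(a) at a = (-2/3) - ((1/3)*sqrt(2))*i, which is ((69/64)*sqrt(2))*i.
The factor ζ**2 + 4*ζ/3 + 2/3 splits as (ζ - a)(ζ - a') with a = (-2/3) + ((1/3)*sqrt(2))*i, a' = (-2/3) - ((1/3)*sqrt(2))*i. At the order-1 pole a set g(ζ) = (ζ - a)*f(ζ) = [23/16] / (ζ - a').
Simple pole: residue = g(a) at a = (-2/3) + ((1/3)*sqrt(2))*i, which is -((69/64)*sqrt(2))*i.
List the singular points by increasing real part (a conjugate pair: the negative imaginary part first).

Radius of convergence at 0: (1/3)*sqrt(6).
At (-2/3) - ((1/3)*sqrt(2))*i: a pole of order 1; residue ((69/64)*sqrt(2))*i.
At (-2/3) + ((1/3)*sqrt(2))*i: a pole of order 1; residue -((69/64)*sqrt(2))*i.


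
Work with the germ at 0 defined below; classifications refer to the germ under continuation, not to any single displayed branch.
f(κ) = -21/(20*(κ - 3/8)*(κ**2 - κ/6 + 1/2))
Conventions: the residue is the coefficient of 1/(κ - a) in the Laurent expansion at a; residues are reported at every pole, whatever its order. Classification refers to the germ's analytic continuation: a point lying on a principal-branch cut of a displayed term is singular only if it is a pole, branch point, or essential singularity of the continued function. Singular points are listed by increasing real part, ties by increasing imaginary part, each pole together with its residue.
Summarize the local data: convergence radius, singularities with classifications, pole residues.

Denominator factor (κ - 3/8): pole of order 1 at 3/8, modulus 3/8.
Denominator factor (κ**2 - κ/6 + 1/2): discriminant -71/36, complex-conjugate roots (1/12) + ((1/12)*sqrt(71))*i and (1/12) - ((1/12)*sqrt(71))*i; poles of order 1, moduli (1/2)*sqrt(2) and (1/2)*sqrt(2).
The radius of convergence is the smallest modulus among the singular points: 3/8.
The factor κ**2 - κ/6 + 1/2 splits as (κ - a)(κ - a') with a = (1/12) - ((1/12)*sqrt(71))*i, a' = (1/12) + ((1/12)*sqrt(71))*i. At the order-1 pole a set g(κ) = (κ - a)*f(κ) = [-21/(20*(κ - 3/8))] / (κ - a').
Simple pole: residue = g(a) at a = (1/12) - ((1/12)*sqrt(71))*i, which is (168/185) + ((588/13135)*sqrt(71))*i.
The factor κ**2 - κ/6 + 1/2 splits as (κ - a)(κ - a') with a = (1/12) + ((1/12)*sqrt(71))*i, a' = (1/12) - ((1/12)*sqrt(71))*i. At the order-1 pole a set g(κ) = (κ - a)*f(κ) = [-21/(20*(κ - 3/8))] / (κ - a').
Simple pole: residue = g(a) at a = (1/12) + ((1/12)*sqrt(71))*i, which is (168/185) - ((588/13135)*sqrt(71))*i.
At the order-1 pole 3/8 set g(κ) = (κ - (3/8))*f(κ) = -21/(20*(κ**2 - κ/6 + 1/2)).
Simple pole: residue = g(a) at a = 3/8, which is -336/185.
List the singular points by increasing real part (a conjugate pair: the negative imaginary part first).

Radius of convergence at 0: 3/8.
At (1/12) - ((1/12)*sqrt(71))*i: a pole of order 1; residue (168/185) + ((588/13135)*sqrt(71))*i.
At (1/12) + ((1/12)*sqrt(71))*i: a pole of order 1; residue (168/185) - ((588/13135)*sqrt(71))*i.
At 3/8: a pole of order 1; residue -336/185.
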